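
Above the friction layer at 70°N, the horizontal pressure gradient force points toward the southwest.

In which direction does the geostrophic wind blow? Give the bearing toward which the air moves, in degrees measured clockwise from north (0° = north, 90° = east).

The pressure-gradient force points toward the southwest (bearing 225°).
Geostrophic balance: in the Northern Hemisphere the Coriolis force deflects motion to the right, so the geostrophic wind blows 90° to the right of the pressure-gradient force (low pressure on the left).
Rotating 225° by 90° clockwise gives 315° — the wind blows toward the northwest.

315°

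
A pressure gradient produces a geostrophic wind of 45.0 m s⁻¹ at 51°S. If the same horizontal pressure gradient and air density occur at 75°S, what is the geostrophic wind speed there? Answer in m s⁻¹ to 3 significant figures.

With the same pressure gradient and density, V_g ∝ 1/f ∝ 1/sin φ.
V₂ = V₁ · sin φ₁ / sin φ₂ = 45.0 × sin 51° / sin 75°
V₂ = 45.0 × 0.7771/0.9659 = 36.2 m s⁻¹

36.2 m s⁻¹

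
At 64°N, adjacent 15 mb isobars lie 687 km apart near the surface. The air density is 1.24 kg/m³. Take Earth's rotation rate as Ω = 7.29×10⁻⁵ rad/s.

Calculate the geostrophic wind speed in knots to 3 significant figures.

26.1 knots

Coriolis parameter at 64°N:
f = 2Ω sin φ = 2 × 7.29×10⁻⁵ × sin 64° = 1.31×10⁻⁴ s⁻¹
Pressure gradient: |∂P/∂n| = 1500 Pa / 687000 m = 2.18×10⁻³ Pa/m
Geostrophic balance (pressure-gradient force = Coriolis force):
V_g = (1/(fρ)) |∂P/∂n| = 2.18×10⁻³ / (1.31×10⁻⁴ × 1.24) = 13.4 m/s
Converting: 13.4 m/s × 1.944 = 26.1 knots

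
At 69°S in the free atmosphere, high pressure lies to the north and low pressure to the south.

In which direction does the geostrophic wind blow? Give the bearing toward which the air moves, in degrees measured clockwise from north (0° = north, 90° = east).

090°

The pressure-gradient force points toward the south (bearing 180°).
Geostrophic balance: in the Southern Hemisphere the Coriolis force deflects motion to the left, so the geostrophic wind blows 90° to the left of the pressure-gradient force (low pressure on the right).
Rotating 180° by 90° counterclockwise gives 090° — the wind blows toward the east.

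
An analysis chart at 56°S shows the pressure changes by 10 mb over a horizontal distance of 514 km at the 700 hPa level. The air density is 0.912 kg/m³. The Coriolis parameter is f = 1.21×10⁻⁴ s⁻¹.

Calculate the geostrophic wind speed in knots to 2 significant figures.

Pressure gradient: |∂P/∂n| = 1000 Pa / 514000 m = 1.95×10⁻³ Pa/m
Geostrophic balance (pressure-gradient force = Coriolis force):
V_g = (1/(fρ)) |∂P/∂n| = 1.95×10⁻³ / (1.21×10⁻⁴ × 0.912) = 17.6 m/s
Converting: 17.6 m/s × 1.944 = 34 knots

34 knots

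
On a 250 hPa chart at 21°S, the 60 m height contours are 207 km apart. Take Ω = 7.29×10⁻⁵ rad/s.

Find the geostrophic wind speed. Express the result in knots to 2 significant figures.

110 knots

Coriolis parameter at 21°S:
f = 2Ω sin φ = 2 × 7.29×10⁻⁵ × sin 21° = 5.23×10⁻⁵ s⁻¹
Height gradient: |∂Z/∂n| = 60 m / 207000 m = 2.90×10⁻⁴
On a pressure surface, geostrophic balance gives V_g = (g/f)|∂Z/∂n|:
V_g = 9.81 × 2.90×10⁻⁴ / 5.23×10⁻⁵ = 54.4 m/s
Converting: 54.4 m/s × 1.944 = 110 knots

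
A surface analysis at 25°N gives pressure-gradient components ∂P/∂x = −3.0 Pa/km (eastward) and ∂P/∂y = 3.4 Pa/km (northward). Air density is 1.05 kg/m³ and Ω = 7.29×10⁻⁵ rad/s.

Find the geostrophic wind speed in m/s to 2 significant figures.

Coriolis parameter at 25°N:
f = 2Ω sin φ = 2 × 7.29×10⁻⁵ × sin 25° = 6.16×10⁻⁵ s⁻¹
Component geostrophic relations (x east, y north):
u_g = −(1/(fρ)) ∂P/∂y,  v_g = (1/(fρ)) ∂P/∂x
u_g = −(3.4×10⁻³)/(6.16×10⁻⁵ × 1.05) = −52.6 m/s;  v_g = (−3.0×10⁻³)/(6.16×10⁻⁵ × 1.05) = −46.4 m/s
|V_g| = √(u_g² + v_g²) = 70.1 m/s

70 m/s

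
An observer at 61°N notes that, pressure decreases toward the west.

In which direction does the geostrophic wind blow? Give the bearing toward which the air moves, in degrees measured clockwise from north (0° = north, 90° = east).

000°

The pressure-gradient force points toward the west (bearing 270°).
Geostrophic balance: in the Northern Hemisphere the Coriolis force deflects motion to the right, so the geostrophic wind blows 90° to the right of the pressure-gradient force (low pressure on the left).
Rotating 270° by 90° clockwise gives 000° — the wind blows toward the north.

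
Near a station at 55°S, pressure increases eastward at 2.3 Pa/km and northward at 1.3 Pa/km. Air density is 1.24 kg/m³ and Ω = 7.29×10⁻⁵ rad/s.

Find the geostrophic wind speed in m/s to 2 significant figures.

18 m/s

Coriolis parameter at 55°S:
f = 2Ω sin φ = 2 × 7.29×10⁻⁵ × sin 55° = 1.19×10⁻⁴ s⁻¹
In the Southern Hemisphere f is negative: f = −1.19×10⁻⁴ s⁻¹.
Component geostrophic relations (x east, y north):
u_g = −(1/(fρ)) ∂P/∂y,  v_g = (1/(fρ)) ∂P/∂x
u_g = −(1.3×10⁻³)/(−1.19×10⁻⁴ × 1.24) = 8.78 m/s;  v_g = (2.3×10⁻³)/(−1.19×10⁻⁴ × 1.24) = −15.5 m/s
|V_g| = √(u_g² + v_g²) = 17.8 m/s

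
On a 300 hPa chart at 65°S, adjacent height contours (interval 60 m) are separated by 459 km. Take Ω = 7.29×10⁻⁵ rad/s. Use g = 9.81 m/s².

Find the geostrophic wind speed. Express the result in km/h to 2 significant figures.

Coriolis parameter at 65°S:
f = 2Ω sin φ = 2 × 7.29×10⁻⁵ × sin 65° = 1.32×10⁻⁴ s⁻¹
Height gradient: |∂Z/∂n| = 60 m / 459000 m = 1.31×10⁻⁴
On a pressure surface, geostrophic balance gives V_g = (g/f)|∂Z/∂n|:
V_g = 9.81 × 1.31×10⁻⁴ / 1.32×10⁻⁴ = 9.70 m/s
Converting: 9.70 m/s × 3.6 = 35 km/h

35 km/h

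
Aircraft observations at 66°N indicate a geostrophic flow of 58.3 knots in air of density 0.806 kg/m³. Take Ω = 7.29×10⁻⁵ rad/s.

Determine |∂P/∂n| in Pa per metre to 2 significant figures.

Coriolis parameter at 66°N:
f = 2Ω sin φ = 2 × 7.29×10⁻⁵ × sin 66° = 1.33×10⁻⁴ s⁻¹
Wind speed in SI: 58.3 knots = 30.0 m/s
Geostrophic balance rearranged: |∂P/∂n| = f ρ V_g
|∂P/∂n| = 1.33×10⁻⁴ × 0.806 × 30.0 = 3.22×10⁻³ Pa/m

3.2×10⁻³ Pa/m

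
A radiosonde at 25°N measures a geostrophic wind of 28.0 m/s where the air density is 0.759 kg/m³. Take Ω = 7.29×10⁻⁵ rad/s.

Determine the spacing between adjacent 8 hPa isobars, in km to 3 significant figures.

Coriolis parameter at 25°N:
f = 2Ω sin φ = 2 × 7.29×10⁻⁵ × sin 25° = 6.16×10⁻⁵ s⁻¹
Geostrophic balance rearranged: |∂P/∂n| = f ρ V_g
|∂P/∂n| = 6.16×10⁻⁵ × 0.759 × 28.0 = 1.31×10⁻³ Pa/m
Isobar spacing: Δn = ΔP/|∂P/∂n| = 800 Pa / 1.31×10⁻³ Pa/m = 610920 m ≈ 611 km

611 km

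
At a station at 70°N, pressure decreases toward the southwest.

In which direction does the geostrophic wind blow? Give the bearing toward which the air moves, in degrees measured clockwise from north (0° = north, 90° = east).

The pressure-gradient force points toward the southwest (bearing 225°).
Geostrophic balance: in the Northern Hemisphere the Coriolis force deflects motion to the right, so the geostrophic wind blows 90° to the right of the pressure-gradient force (low pressure on the left).
Rotating 225° by 90° clockwise gives 315° — the wind blows toward the northwest.

315°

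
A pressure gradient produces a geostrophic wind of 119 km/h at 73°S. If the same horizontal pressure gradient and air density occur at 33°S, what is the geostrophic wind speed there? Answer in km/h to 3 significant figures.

209 km/h

With the same pressure gradient and density, V_g ∝ 1/f ∝ 1/sin φ.
V₂ = V₁ · sin φ₁ / sin φ₂ = 119 × sin 73° / sin 33°
V₂ = 119 × 0.9563/0.5446 = 209 km/h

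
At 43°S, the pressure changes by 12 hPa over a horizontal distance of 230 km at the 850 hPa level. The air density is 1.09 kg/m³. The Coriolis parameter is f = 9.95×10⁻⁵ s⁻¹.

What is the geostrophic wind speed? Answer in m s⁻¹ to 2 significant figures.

48 m s⁻¹

Pressure gradient: |∂P/∂n| = 1200 Pa / 230000 m = 5.22×10⁻³ Pa/m
Geostrophic balance (pressure-gradient force = Coriolis force):
V_g = (1/(fρ)) |∂P/∂n| = 5.22×10⁻³ / (9.95×10⁻⁵ × 1.09) = 48.1 m/s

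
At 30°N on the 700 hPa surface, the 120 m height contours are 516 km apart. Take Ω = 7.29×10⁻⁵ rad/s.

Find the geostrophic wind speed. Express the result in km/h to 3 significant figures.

Coriolis parameter at 30°N:
f = 2Ω sin φ = 2 × 7.29×10⁻⁵ × sin 30° = 7.29×10⁻⁵ s⁻¹
Height gradient: |∂Z/∂n| = 120 m / 516000 m = 2.33×10⁻⁴
On a pressure surface, geostrophic balance gives V_g = (g/f)|∂Z/∂n|:
V_g = 9.81 × 2.33×10⁻⁴ / 7.29×10⁻⁵ = 31.3 m/s
Converting: 31.3 m/s × 3.6 = 113 km/h

113 km/h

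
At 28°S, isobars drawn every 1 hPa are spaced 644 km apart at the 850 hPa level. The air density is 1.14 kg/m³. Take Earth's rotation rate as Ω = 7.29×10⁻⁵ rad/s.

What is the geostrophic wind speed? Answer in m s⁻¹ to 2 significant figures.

Coriolis parameter at 28°S:
f = 2Ω sin φ = 2 × 7.29×10⁻⁵ × sin 28° = 6.84×10⁻⁵ s⁻¹
Pressure gradient: |∂P/∂n| = 100 Pa / 644000 m = 1.55×10⁻⁴ Pa/m
Geostrophic balance (pressure-gradient force = Coriolis force):
V_g = (1/(fρ)) |∂P/∂n| = 1.55×10⁻⁴ / (6.84×10⁻⁵ × 1.14) = 1.99 m/s

2.0 m s⁻¹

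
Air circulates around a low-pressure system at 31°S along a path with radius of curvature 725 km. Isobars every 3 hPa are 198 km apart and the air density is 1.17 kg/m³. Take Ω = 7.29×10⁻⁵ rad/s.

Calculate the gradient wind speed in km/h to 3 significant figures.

Coriolis parameter at 31°S:
f = 2Ω sin φ = 2 × 7.29×10⁻⁵ × sin 31° = 7.51×10⁻⁵ s⁻¹
Pressure gradient: |∂P/∂n| = 300 Pa / 198000 m = 1.52×10⁻³ Pa/m
Geostrophic speed: V_g = |∂P/∂n|/(fρ) = 1.52×10⁻³/(7.51×10⁻⁵ × 1.17) = 17.2 m/s
Around a low, centrifugal force acts outward with Coriolis, so pressure-gradient force balances both:
(1/ρ)|∂P/∂n| = fV + V²/R  →  V² + fR·V − fR·V_g = 0
With fR = 7.51×10⁻⁵ × 725×10³ m = 54.4 m/s:
V = [−fR + √((fR)² + 4 fR V_g)]/2 = [−54.4 + √(54.4² + 4×54.4×17.2)]/2 = 13.8 m/s
Subgeostrophic (V < V_g = 17.2 m/s), as expected around a low.
Converting: 13.8 m/s × 3.6 = 49.6 km/h

49.6 km/h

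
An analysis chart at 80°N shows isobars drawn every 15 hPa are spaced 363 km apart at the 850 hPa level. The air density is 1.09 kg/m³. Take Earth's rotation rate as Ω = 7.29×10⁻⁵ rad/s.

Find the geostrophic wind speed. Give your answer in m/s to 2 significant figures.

Coriolis parameter at 80°N:
f = 2Ω sin φ = 2 × 7.29×10⁻⁵ × sin 80° = 1.44×10⁻⁴ s⁻¹
Pressure gradient: |∂P/∂n| = 1500 Pa / 363000 m = 4.13×10⁻³ Pa/m
Geostrophic balance (pressure-gradient force = Coriolis force):
V_g = (1/(fρ)) |∂P/∂n| = 4.13×10⁻³ / (1.44×10⁻⁴ × 1.09) = 26.4 m/s

26 m/s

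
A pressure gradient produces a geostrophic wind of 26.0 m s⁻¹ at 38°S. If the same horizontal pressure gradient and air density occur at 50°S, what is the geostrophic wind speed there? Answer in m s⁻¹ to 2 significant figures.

With the same pressure gradient and density, V_g ∝ 1/f ∝ 1/sin φ.
V₂ = V₁ · sin φ₁ / sin φ₂ = 26.0 × sin 38° / sin 50°
V₂ = 26.0 × 0.6157/0.7660 = 21 m s⁻¹

21 m s⁻¹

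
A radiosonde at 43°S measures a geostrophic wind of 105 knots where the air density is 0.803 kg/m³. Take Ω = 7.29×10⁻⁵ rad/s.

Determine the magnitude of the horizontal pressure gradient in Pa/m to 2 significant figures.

4.3×10⁻³ Pa/m

Coriolis parameter at 43°S:
f = 2Ω sin φ = 2 × 7.29×10⁻⁵ × sin 43° = 9.94×10⁻⁵ s⁻¹
Wind speed in SI: 105 knots = 54.0 m/s
Geostrophic balance rearranged: |∂P/∂n| = f ρ V_g
|∂P/∂n| = 9.94×10⁻⁵ × 0.803 × 54.0 = 4.31×10⁻³ Pa/m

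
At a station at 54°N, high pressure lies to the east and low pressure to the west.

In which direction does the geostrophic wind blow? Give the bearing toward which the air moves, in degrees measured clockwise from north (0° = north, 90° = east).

000°

The pressure-gradient force points toward the west (bearing 270°).
Geostrophic balance: in the Northern Hemisphere the Coriolis force deflects motion to the right, so the geostrophic wind blows 90° to the right of the pressure-gradient force (low pressure on the left).
Rotating 270° by 90° clockwise gives 000° — the wind blows toward the north.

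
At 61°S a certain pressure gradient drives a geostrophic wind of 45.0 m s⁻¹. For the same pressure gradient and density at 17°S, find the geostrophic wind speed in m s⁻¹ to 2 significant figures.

130 m s⁻¹

With the same pressure gradient and density, V_g ∝ 1/f ∝ 1/sin φ.
V₂ = V₁ · sin φ₁ / sin φ₂ = 45.0 × sin 61° / sin 17°
V₂ = 45.0 × 0.8746/0.2924 = 130 m s⁻¹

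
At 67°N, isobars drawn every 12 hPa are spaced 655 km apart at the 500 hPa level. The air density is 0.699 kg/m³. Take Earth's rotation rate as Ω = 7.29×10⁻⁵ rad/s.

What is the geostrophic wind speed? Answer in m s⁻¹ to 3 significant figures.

19.5 m s⁻¹

Coriolis parameter at 67°N:
f = 2Ω sin φ = 2 × 7.29×10⁻⁵ × sin 67° = 1.34×10⁻⁴ s⁻¹
Pressure gradient: |∂P/∂n| = 1200 Pa / 655000 m = 1.83×10⁻³ Pa/m
Geostrophic balance (pressure-gradient force = Coriolis force):
V_g = (1/(fρ)) |∂P/∂n| = 1.83×10⁻³ / (1.34×10⁻⁴ × 0.699) = 19.5 m/s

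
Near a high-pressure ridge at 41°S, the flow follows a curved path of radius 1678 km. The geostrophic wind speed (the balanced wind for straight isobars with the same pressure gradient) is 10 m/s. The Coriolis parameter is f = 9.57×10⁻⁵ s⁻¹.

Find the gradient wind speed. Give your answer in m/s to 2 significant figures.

11 m/s

Around a high, pressure-gradient force acts outward with centrifugal, so Coriolis balances both:
fV = (1/ρ)|∂P/∂n| + V²/R  →  V² − fR·V + fR·V_g = 0
With fR = 9.57×10⁻⁵ × 1678×10³ m = 161 m/s:
V = [fR − √((fR)² − 4 fR V_g)]/2 = [161 − √(161² − 4×161×10)]/2 = 10.7 m/s
Supergeostrophic (V > V_g = 10 m/s), as expected around a high.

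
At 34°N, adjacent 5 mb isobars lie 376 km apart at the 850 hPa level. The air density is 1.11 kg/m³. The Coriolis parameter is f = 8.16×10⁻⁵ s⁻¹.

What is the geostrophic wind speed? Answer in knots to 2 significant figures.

29 knots

Pressure gradient: |∂P/∂n| = 500 Pa / 376000 m = 1.33×10⁻³ Pa/m
Geostrophic balance (pressure-gradient force = Coriolis force):
V_g = (1/(fρ)) |∂P/∂n| = 1.33×10⁻³ / (8.16×10⁻⁵ × 1.11) = 14.7 m/s
Converting: 14.7 m/s × 1.944 = 29 knots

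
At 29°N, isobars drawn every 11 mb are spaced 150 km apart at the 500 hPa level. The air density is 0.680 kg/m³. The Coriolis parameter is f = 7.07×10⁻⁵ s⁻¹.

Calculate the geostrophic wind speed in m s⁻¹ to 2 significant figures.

Pressure gradient: |∂P/∂n| = 1100 Pa / 150000 m = 7.33×10⁻³ Pa/m
Geostrophic balance (pressure-gradient force = Coriolis force):
V_g = (1/(fρ)) |∂P/∂n| = 7.33×10⁻³ / (7.07×10⁻⁵ × 0.680) = 153 m/s

150 m s⁻¹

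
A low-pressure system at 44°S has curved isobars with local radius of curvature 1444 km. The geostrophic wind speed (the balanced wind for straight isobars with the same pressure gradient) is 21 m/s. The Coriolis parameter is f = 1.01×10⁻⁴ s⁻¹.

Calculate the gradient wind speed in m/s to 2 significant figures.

19 m/s

Around a low, centrifugal force acts outward with Coriolis, so pressure-gradient force balances both:
(1/ρ)|∂P/∂n| = fV + V²/R  →  V² + fR·V − fR·V_g = 0
With fR = 1.01×10⁻⁴ × 1444×10³ m = 146 m/s:
V = [−fR + √((fR)² + 4 fR V_g)]/2 = [−146 + √(146² + 4×146×21)]/2 = 18.6 m/s
Subgeostrophic (V < V_g = 21 m/s), as expected around a low.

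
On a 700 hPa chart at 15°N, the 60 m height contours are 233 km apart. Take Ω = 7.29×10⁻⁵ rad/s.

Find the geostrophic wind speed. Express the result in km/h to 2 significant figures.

Coriolis parameter at 15°N:
f = 2Ω sin φ = 2 × 7.29×10⁻⁵ × sin 15° = 3.77×10⁻⁵ s⁻¹
Height gradient: |∂Z/∂n| = 60 m / 233000 m = 2.58×10⁻⁴
On a pressure surface, geostrophic balance gives V_g = (g/f)|∂Z/∂n|:
V_g = 9.81 × 2.58×10⁻⁴ / 3.77×10⁻⁵ = 66.9 m/s
Converting: 66.9 m/s × 3.6 = 240 km/h

240 km/h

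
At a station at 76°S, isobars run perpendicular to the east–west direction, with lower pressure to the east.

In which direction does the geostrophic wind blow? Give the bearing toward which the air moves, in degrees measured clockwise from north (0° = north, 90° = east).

The pressure-gradient force points toward the east (bearing 090°).
Geostrophic balance: in the Southern Hemisphere the Coriolis force deflects motion to the left, so the geostrophic wind blows 90° to the left of the pressure-gradient force (low pressure on the right).
Rotating 090° by 90° counterclockwise gives 000° — the wind blows toward the north.

000°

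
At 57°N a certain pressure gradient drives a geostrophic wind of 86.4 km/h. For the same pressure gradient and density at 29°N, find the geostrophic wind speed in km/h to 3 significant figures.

With the same pressure gradient and density, V_g ∝ 1/f ∝ 1/sin φ.
V₂ = V₁ · sin φ₁ / sin φ₂ = 86.4 × sin 57° / sin 29°
V₂ = 86.4 × 0.8387/0.4848 = 149 km/h

149 km/h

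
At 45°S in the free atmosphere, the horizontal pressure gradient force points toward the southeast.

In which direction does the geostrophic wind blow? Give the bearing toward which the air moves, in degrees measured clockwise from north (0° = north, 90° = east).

045°

The pressure-gradient force points toward the southeast (bearing 135°).
Geostrophic balance: in the Southern Hemisphere the Coriolis force deflects motion to the left, so the geostrophic wind blows 90° to the left of the pressure-gradient force (low pressure on the right).
Rotating 135° by 90° counterclockwise gives 045° — the wind blows toward the northeast.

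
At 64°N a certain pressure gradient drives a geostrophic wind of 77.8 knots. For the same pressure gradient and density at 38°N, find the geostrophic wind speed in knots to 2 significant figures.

With the same pressure gradient and density, V_g ∝ 1/f ∝ 1/sin φ.
V₂ = V₁ · sin φ₁ / sin φ₂ = 77.8 × sin 64° / sin 38°
V₂ = 77.8 × 0.8988/0.6157 = 110 knots

110 knots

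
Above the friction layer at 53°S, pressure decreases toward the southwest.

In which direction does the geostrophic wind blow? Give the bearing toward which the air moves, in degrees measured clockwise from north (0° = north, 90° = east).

The pressure-gradient force points toward the southwest (bearing 225°).
Geostrophic balance: in the Southern Hemisphere the Coriolis force deflects motion to the left, so the geostrophic wind blows 90° to the left of the pressure-gradient force (low pressure on the right).
Rotating 225° by 90° counterclockwise gives 135° — the wind blows toward the southeast.

135°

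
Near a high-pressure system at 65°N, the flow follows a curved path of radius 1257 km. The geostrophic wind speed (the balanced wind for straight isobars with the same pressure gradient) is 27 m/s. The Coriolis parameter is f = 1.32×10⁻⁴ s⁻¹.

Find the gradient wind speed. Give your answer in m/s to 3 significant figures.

Around a high, pressure-gradient force acts outward with centrifugal, so Coriolis balances both:
fV = (1/ρ)|∂P/∂n| + V²/R  →  V² − fR·V + fR·V_g = 0
With fR = 1.32×10⁻⁴ × 1257×10³ m = 166 m/s:
V = [fR − √((fR)² − 4 fR V_g)]/2 = [166 − √(166² − 4×166×27)]/2 = 33.9 m/s
Supergeostrophic (V > V_g = 27 m/s), as expected around a high.

33.9 m/s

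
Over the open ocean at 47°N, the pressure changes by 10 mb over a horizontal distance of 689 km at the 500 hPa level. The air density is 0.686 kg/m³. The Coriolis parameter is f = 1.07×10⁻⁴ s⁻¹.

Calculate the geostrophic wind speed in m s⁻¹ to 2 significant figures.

20 m s⁻¹

Pressure gradient: |∂P/∂n| = 1000 Pa / 689000 m = 1.45×10⁻³ Pa/m
Geostrophic balance (pressure-gradient force = Coriolis force):
V_g = (1/(fρ)) |∂P/∂n| = 1.45×10⁻³ / (1.07×10⁻⁴ × 0.686) = 19.8 m/s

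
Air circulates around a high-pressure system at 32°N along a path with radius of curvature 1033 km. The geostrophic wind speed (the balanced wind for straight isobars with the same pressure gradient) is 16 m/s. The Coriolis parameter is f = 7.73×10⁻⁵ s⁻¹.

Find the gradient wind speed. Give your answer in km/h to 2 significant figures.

Around a high, pressure-gradient force acts outward with centrifugal, so Coriolis balances both:
fV = (1/ρ)|∂P/∂n| + V²/R  →  V² − fR·V + fR·V_g = 0
With fR = 7.73×10⁻⁵ × 1033×10³ m = 79.9 m/s:
V = [fR − √((fR)² − 4 fR V_g)]/2 = [79.9 − √(79.9² − 4×79.9×16)]/2 = 22.1 m/s
Supergeostrophic (V > V_g = 16 m/s), as expected around a high.
Converting: 22.1 m/s × 3.6 = 80 km/h

80 km/h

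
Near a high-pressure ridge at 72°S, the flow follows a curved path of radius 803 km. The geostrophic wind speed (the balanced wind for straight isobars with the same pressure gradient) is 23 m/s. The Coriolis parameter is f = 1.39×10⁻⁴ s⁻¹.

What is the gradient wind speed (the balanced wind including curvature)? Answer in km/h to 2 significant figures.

Around a high, pressure-gradient force acts outward with centrifugal, so Coriolis balances both:
fV = (1/ρ)|∂P/∂n| + V²/R  →  V² − fR·V + fR·V_g = 0
With fR = 1.39×10⁻⁴ × 803×10³ m = 112 m/s:
V = [fR − √((fR)² − 4 fR V_g)]/2 = [112 − √(112² − 4×112×23)]/2 = 32.4 m/s
Supergeostrophic (V > V_g = 23 m/s), as expected around a high.
Converting: 32.4 m/s × 3.6 = 120 km/h

120 km/h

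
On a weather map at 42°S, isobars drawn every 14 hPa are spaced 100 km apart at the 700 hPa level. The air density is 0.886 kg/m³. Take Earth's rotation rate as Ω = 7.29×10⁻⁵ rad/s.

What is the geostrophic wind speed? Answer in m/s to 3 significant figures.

Coriolis parameter at 42°S:
f = 2Ω sin φ = 2 × 7.29×10⁻⁵ × sin 42° = 9.76×10⁻⁵ s⁻¹
Pressure gradient: |∂P/∂n| = 1400 Pa / 100000 m = 1.40×10⁻² Pa/m
Geostrophic balance (pressure-gradient force = Coriolis force):
V_g = (1/(fρ)) |∂P/∂n| = 1.40×10⁻² / (9.76×10⁻⁵ × 0.886) = 162 m/s

162 m/s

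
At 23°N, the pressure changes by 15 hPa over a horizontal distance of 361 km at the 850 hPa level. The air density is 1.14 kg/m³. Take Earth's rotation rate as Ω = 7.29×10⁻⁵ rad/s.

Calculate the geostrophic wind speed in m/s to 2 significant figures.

64 m/s

Coriolis parameter at 23°N:
f = 2Ω sin φ = 2 × 7.29×10⁻⁵ × sin 23° = 5.70×10⁻⁵ s⁻¹
Pressure gradient: |∂P/∂n| = 1500 Pa / 361000 m = 4.16×10⁻³ Pa/m
Geostrophic balance (pressure-gradient force = Coriolis force):
V_g = (1/(fρ)) |∂P/∂n| = 4.16×10⁻³ / (5.70×10⁻⁵ × 1.14) = 64.0 m/s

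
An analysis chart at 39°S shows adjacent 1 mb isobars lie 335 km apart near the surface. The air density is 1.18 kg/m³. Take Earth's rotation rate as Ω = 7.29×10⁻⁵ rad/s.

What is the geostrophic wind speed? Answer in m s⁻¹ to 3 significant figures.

Coriolis parameter at 39°S:
f = 2Ω sin φ = 2 × 7.29×10⁻⁵ × sin 39° = 9.18×10⁻⁵ s⁻¹
Pressure gradient: |∂P/∂n| = 100 Pa / 335000 m = 2.99×10⁻⁴ Pa/m
Geostrophic balance (pressure-gradient force = Coriolis force):
V_g = (1/(fρ)) |∂P/∂n| = 2.99×10⁻⁴ / (9.18×10⁻⁵ × 1.18) = 2.76 m/s

2.76 m s⁻¹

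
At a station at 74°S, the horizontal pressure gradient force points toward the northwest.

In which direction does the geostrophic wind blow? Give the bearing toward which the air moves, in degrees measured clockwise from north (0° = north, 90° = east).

The pressure-gradient force points toward the northwest (bearing 315°).
Geostrophic balance: in the Southern Hemisphere the Coriolis force deflects motion to the left, so the geostrophic wind blows 90° to the left of the pressure-gradient force (low pressure on the right).
Rotating 315° by 90° counterclockwise gives 225° — the wind blows toward the southwest.

225°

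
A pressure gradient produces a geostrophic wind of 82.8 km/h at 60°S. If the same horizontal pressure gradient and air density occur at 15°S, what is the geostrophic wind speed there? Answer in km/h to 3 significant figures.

277 km/h

With the same pressure gradient and density, V_g ∝ 1/f ∝ 1/sin φ.
V₂ = V₁ · sin φ₁ / sin φ₂ = 82.8 × sin 60° / sin 15°
V₂ = 82.8 × 0.8660/0.2588 = 277 km/h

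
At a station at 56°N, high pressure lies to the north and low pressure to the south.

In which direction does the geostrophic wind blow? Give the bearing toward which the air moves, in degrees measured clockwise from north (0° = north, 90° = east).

270°

The pressure-gradient force points toward the south (bearing 180°).
Geostrophic balance: in the Northern Hemisphere the Coriolis force deflects motion to the right, so the geostrophic wind blows 90° to the right of the pressure-gradient force (low pressure on the left).
Rotating 180° by 90° clockwise gives 270° — the wind blows toward the west.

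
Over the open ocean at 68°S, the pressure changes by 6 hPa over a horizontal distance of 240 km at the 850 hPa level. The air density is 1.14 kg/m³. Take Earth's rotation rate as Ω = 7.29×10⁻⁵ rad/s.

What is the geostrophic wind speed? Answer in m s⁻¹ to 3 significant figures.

16.2 m s⁻¹

Coriolis parameter at 68°S:
f = 2Ω sin φ = 2 × 7.29×10⁻⁵ × sin 68° = 1.35×10⁻⁴ s⁻¹
Pressure gradient: |∂P/∂n| = 600 Pa / 240000 m = 2.50×10⁻³ Pa/m
Geostrophic balance (pressure-gradient force = Coriolis force):
V_g = (1/(fρ)) |∂P/∂n| = 2.50×10⁻³ / (1.35×10⁻⁴ × 1.14) = 16.2 m/s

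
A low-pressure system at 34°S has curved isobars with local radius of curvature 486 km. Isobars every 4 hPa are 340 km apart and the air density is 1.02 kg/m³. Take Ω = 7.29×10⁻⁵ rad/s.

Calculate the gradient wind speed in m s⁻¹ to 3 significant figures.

Coriolis parameter at 34°S:
f = 2Ω sin φ = 2 × 7.29×10⁻⁵ × sin 34° = 8.15×10⁻⁵ s⁻¹
Pressure gradient: |∂P/∂n| = 400 Pa / 340000 m = 1.18×10⁻³ Pa/m
Geostrophic speed: V_g = |∂P/∂n|/(fρ) = 1.18×10⁻³/(8.15×10⁻⁵ × 1.02) = 14.1 m/s
Around a low, centrifugal force acts outward with Coriolis, so pressure-gradient force balances both:
(1/ρ)|∂P/∂n| = fV + V²/R  →  V² + fR·V − fR·V_g = 0
With fR = 8.15×10⁻⁵ × 486×10³ m = 39.6 m/s:
V = [−fR + √((fR)² + 4 fR V_g)]/2 = [−39.6 + √(39.6² + 4×39.6×14.1)]/2 = 11.1 m/s
Subgeostrophic (V < V_g = 14.1 m/s), as expected around a low.

11.1 m s⁻¹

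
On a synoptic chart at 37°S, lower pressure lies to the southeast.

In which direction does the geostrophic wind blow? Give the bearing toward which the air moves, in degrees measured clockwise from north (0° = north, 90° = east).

The pressure-gradient force points toward the southeast (bearing 135°).
Geostrophic balance: in the Southern Hemisphere the Coriolis force deflects motion to the left, so the geostrophic wind blows 90° to the left of the pressure-gradient force (low pressure on the right).
Rotating 135° by 90° counterclockwise gives 045° — the wind blows toward the northeast.

045°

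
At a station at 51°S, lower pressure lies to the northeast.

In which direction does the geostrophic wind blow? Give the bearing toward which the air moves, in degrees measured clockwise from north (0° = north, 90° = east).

The pressure-gradient force points toward the northeast (bearing 045°).
Geostrophic balance: in the Southern Hemisphere the Coriolis force deflects motion to the left, so the geostrophic wind blows 90° to the left of the pressure-gradient force (low pressure on the right).
Rotating 045° by 90° counterclockwise gives 315° — the wind blows toward the northwest.

315°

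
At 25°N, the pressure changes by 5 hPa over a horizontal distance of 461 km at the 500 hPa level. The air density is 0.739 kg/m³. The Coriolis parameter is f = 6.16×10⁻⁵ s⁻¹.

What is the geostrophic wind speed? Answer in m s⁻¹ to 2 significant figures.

24 m s⁻¹

Pressure gradient: |∂P/∂n| = 500 Pa / 461000 m = 1.08×10⁻³ Pa/m
Geostrophic balance (pressure-gradient force = Coriolis force):
V_g = (1/(fρ)) |∂P/∂n| = 1.08×10⁻³ / (6.16×10⁻⁵ × 0.739) = 23.8 m/s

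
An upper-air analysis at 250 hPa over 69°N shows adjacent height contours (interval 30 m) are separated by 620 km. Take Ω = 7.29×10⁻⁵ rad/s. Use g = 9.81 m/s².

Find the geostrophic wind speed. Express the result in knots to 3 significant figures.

Coriolis parameter at 69°N:
f = 2Ω sin φ = 2 × 7.29×10⁻⁵ × sin 69° = 1.36×10⁻⁴ s⁻¹
Height gradient: |∂Z/∂n| = 30 m / 620000 m = 4.84×10⁻⁵
On a pressure surface, geostrophic balance gives V_g = (g/f)|∂Z/∂n|:
V_g = 9.81 × 4.84×10⁻⁵ / 1.36×10⁻⁴ = 3.49 m/s
Converting: 3.49 m/s × 1.944 = 6.78 knots

6.78 knots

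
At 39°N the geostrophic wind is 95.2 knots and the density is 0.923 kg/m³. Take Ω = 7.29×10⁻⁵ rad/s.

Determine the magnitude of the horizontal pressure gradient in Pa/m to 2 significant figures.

Coriolis parameter at 39°N:
f = 2Ω sin φ = 2 × 7.29×10⁻⁵ × sin 39° = 9.18×10⁻⁵ s⁻¹
Wind speed in SI: 95.2 knots = 49.0 m/s
Geostrophic balance rearranged: |∂P/∂n| = f ρ V_g
|∂P/∂n| = 9.18×10⁻⁵ × 0.923 × 49.0 = 4.15×10⁻³ Pa/m

4.1×10⁻³ Pa/m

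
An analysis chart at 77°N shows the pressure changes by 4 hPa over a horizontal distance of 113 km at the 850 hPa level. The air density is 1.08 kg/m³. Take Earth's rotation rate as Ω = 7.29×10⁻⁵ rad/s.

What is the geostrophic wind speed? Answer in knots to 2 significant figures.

45 knots

Coriolis parameter at 77°N:
f = 2Ω sin φ = 2 × 7.29×10⁻⁵ × sin 77° = 1.42×10⁻⁴ s⁻¹
Pressure gradient: |∂P/∂n| = 400 Pa / 113000 m = 3.54×10⁻³ Pa/m
Geostrophic balance (pressure-gradient force = Coriolis force):
V_g = (1/(fρ)) |∂P/∂n| = 3.54×10⁻³ / (1.42×10⁻⁴ × 1.08) = 23.1 m/s
Converting: 23.1 m/s × 1.944 = 45 knots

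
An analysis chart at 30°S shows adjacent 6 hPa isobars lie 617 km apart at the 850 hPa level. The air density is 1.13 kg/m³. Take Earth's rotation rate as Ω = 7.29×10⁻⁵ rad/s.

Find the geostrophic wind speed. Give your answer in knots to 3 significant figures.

22.9 knots

Coriolis parameter at 30°S:
f = 2Ω sin φ = 2 × 7.29×10⁻⁵ × sin 30° = 7.29×10⁻⁵ s⁻¹
Pressure gradient: |∂P/∂n| = 600 Pa / 617000 m = 9.72×10⁻⁴ Pa/m
Geostrophic balance (pressure-gradient force = Coriolis force):
V_g = (1/(fρ)) |∂P/∂n| = 9.72×10⁻⁴ / (7.29×10⁻⁵ × 1.13) = 11.8 m/s
Converting: 11.8 m/s × 1.944 = 22.9 knots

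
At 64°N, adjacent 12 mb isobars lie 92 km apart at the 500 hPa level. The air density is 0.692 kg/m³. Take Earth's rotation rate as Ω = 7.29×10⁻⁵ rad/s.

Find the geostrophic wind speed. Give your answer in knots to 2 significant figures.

280 knots

Coriolis parameter at 64°N:
f = 2Ω sin φ = 2 × 7.29×10⁻⁵ × sin 64° = 1.31×10⁻⁴ s⁻¹
Pressure gradient: |∂P/∂n| = 1200 Pa / 92000 m = 1.30×10⁻² Pa/m
Geostrophic balance (pressure-gradient force = Coriolis force):
V_g = (1/(fρ)) |∂P/∂n| = 1.30×10⁻² / (1.31×10⁻⁴ × 0.692) = 144 m/s
Converting: 144 m/s × 1.944 = 280 knots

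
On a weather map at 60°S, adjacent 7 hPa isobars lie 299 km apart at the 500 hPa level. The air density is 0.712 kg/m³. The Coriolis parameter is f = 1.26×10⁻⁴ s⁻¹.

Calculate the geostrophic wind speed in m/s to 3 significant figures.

26.1 m/s

Pressure gradient: |∂P/∂n| = 700 Pa / 299000 m = 2.34×10⁻³ Pa/m
Geostrophic balance (pressure-gradient force = Coriolis force):
V_g = (1/(fρ)) |∂P/∂n| = 2.34×10⁻³ / (1.26×10⁻⁴ × 0.712) = 26.1 m/s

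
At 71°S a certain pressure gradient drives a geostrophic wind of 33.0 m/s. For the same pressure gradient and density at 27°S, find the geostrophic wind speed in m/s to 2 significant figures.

With the same pressure gradient and density, V_g ∝ 1/f ∝ 1/sin φ.
V₂ = V₁ · sin φ₁ / sin φ₂ = 33.0 × sin 71° / sin 27°
V₂ = 33.0 × 0.9455/0.4540 = 69 m/s

69 m/s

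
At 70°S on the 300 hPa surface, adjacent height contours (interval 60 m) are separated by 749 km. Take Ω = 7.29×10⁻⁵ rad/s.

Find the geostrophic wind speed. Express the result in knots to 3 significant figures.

11.1 knots

Coriolis parameter at 70°S:
f = 2Ω sin φ = 2 × 7.29×10⁻⁵ × sin 70° = 1.37×10⁻⁴ s⁻¹
Height gradient: |∂Z/∂n| = 60 m / 749000 m = 8.01×10⁻⁵
On a pressure surface, geostrophic balance gives V_g = (g/f)|∂Z/∂n|:
V_g = 9.81 × 8.01×10⁻⁵ / 1.37×10⁻⁴ = 5.74 m/s
Converting: 5.74 m/s × 1.944 = 11.1 knots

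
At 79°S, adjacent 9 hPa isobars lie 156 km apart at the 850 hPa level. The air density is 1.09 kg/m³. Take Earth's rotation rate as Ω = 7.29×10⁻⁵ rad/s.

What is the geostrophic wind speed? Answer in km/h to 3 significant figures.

133 km/h

Coriolis parameter at 79°S:
f = 2Ω sin φ = 2 × 7.29×10⁻⁵ × sin 79° = 1.43×10⁻⁴ s⁻¹
Pressure gradient: |∂P/∂n| = 900 Pa / 156000 m = 5.77×10⁻³ Pa/m
Geostrophic balance (pressure-gradient force = Coriolis force):
V_g = (1/(fρ)) |∂P/∂n| = 5.77×10⁻³ / (1.43×10⁻⁴ × 1.09) = 37.0 m/s
Converting: 37.0 m/s × 3.6 = 133 km/h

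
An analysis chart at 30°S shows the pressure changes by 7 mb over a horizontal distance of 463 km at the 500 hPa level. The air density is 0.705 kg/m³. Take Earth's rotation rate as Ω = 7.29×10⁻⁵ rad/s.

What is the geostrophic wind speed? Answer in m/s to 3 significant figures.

29.4 m/s

Coriolis parameter at 30°S:
f = 2Ω sin φ = 2 × 7.29×10⁻⁵ × sin 30° = 7.29×10⁻⁵ s⁻¹
Pressure gradient: |∂P/∂n| = 700 Pa / 463000 m = 1.51×10⁻³ Pa/m
Geostrophic balance (pressure-gradient force = Coriolis force):
V_g = (1/(fρ)) |∂P/∂n| = 1.51×10⁻³ / (7.29×10⁻⁵ × 0.705) = 29.4 m/s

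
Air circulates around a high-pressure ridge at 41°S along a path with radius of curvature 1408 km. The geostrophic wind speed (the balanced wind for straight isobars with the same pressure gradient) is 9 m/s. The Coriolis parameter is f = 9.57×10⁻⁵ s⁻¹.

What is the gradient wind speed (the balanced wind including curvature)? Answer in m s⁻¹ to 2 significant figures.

Around a high, pressure-gradient force acts outward with centrifugal, so Coriolis balances both:
fV = (1/ρ)|∂P/∂n| + V²/R  →  V² − fR·V + fR·V_g = 0
With fR = 9.57×10⁻⁵ × 1408×10³ m = 135 m/s:
V = [fR − √((fR)² − 4 fR V_g)]/2 = [135 − √(135² − 4×135×9)]/2 = 9.7 m/s
Supergeostrophic (V > V_g = 9 m/s), as expected around a high.

9.7 m s⁻¹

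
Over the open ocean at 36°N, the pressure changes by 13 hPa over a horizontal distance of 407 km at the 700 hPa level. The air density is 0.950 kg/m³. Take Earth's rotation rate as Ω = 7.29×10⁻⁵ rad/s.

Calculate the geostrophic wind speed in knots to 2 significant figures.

76 knots

Coriolis parameter at 36°N:
f = 2Ω sin φ = 2 × 7.29×10⁻⁵ × sin 36° = 8.57×10⁻⁵ s⁻¹
Pressure gradient: |∂P/∂n| = 1300 Pa / 407000 m = 3.19×10⁻³ Pa/m
Geostrophic balance (pressure-gradient force = Coriolis force):
V_g = (1/(fρ)) |∂P/∂n| = 3.19×10⁻³ / (8.57×10⁻⁵ × 0.950) = 39.2 m/s
Converting: 39.2 m/s × 1.944 = 76 knots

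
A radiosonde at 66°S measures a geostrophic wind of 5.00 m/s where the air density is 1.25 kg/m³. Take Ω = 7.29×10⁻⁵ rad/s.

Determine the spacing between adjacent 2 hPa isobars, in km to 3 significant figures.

Coriolis parameter at 66°S:
f = 2Ω sin φ = 2 × 7.29×10⁻⁵ × sin 66° = 1.33×10⁻⁴ s⁻¹
Geostrophic balance rearranged: |∂P/∂n| = f ρ V_g
|∂P/∂n| = 1.33×10⁻⁴ × 1.25 × 5.00 = 8.32×10⁻⁴ Pa/m
Isobar spacing: Δn = ΔP/|∂P/∂n| = 200 Pa / 8.32×10⁻⁴ Pa/m = 240249 m ≈ 240 km

240 km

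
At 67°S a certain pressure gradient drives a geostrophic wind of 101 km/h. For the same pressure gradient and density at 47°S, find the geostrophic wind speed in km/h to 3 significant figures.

127 km/h

With the same pressure gradient and density, V_g ∝ 1/f ∝ 1/sin φ.
V₂ = V₁ · sin φ₁ / sin φ₂ = 101 × sin 67° / sin 47°
V₂ = 101 × 0.9205/0.7314 = 127 km/h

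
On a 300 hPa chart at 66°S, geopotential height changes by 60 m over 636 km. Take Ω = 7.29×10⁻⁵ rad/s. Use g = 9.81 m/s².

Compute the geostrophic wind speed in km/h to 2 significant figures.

25 km/h

Coriolis parameter at 66°S:
f = 2Ω sin φ = 2 × 7.29×10⁻⁵ × sin 66° = 1.33×10⁻⁴ s⁻¹
Height gradient: |∂Z/∂n| = 60 m / 636000 m = 9.43×10⁻⁵
On a pressure surface, geostrophic balance gives V_g = (g/f)|∂Z/∂n|:
V_g = 9.81 × 9.43×10⁻⁵ / 1.33×10⁻⁴ = 6.95 m/s
Converting: 6.95 m/s × 3.6 = 25 km/h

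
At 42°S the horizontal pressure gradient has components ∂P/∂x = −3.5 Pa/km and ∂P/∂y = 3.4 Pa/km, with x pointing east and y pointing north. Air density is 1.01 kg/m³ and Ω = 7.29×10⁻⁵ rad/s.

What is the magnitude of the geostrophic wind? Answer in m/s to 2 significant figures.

Coriolis parameter at 42°S:
f = 2Ω sin φ = 2 × 7.29×10⁻⁵ × sin 42° = 9.76×10⁻⁵ s⁻¹
In the Southern Hemisphere f is negative: f = −9.76×10⁻⁵ s⁻¹.
Component geostrophic relations (x east, y north):
u_g = −(1/(fρ)) ∂P/∂y,  v_g = (1/(fρ)) ∂P/∂x
u_g = −(3.4×10⁻³)/(−9.76×10⁻⁵ × 1.01) = 34.5 m/s;  v_g = (−3.5×10⁻³)/(−9.76×10⁻⁵ × 1.01) = 35.5 m/s
|V_g| = √(u_g² + v_g²) = 49.5 m/s

50 m/s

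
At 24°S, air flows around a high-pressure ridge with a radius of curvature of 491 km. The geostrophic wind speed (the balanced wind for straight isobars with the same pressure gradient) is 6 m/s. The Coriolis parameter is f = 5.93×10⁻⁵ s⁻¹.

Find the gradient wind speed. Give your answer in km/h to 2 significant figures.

30 km/h

Around a high, pressure-gradient force acts outward with centrifugal, so Coriolis balances both:
fV = (1/ρ)|∂P/∂n| + V²/R  →  V² − fR·V + fR·V_g = 0
With fR = 5.93×10⁻⁵ × 491×10³ m = 29.1 m/s:
V = [fR − √((fR)² − 4 fR V_g)]/2 = [29.1 − √(29.1² − 4×29.1×6)]/2 = 8.46 m/s
Supergeostrophic (V > V_g = 6 m/s), as expected around a high.
Converting: 8.46 m/s × 3.6 = 30 km/h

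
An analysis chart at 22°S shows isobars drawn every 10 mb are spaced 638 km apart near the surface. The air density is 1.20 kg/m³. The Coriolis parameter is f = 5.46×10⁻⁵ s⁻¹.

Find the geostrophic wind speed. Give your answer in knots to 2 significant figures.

47 knots

Pressure gradient: |∂P/∂n| = 1000 Pa / 638000 m = 1.57×10⁻³ Pa/m
Geostrophic balance (pressure-gradient force = Coriolis force):
V_g = (1/(fρ)) |∂P/∂n| = 1.57×10⁻³ / (5.46×10⁻⁵ × 1.20) = 23.9 m/s
Converting: 23.9 m/s × 1.944 = 47 knots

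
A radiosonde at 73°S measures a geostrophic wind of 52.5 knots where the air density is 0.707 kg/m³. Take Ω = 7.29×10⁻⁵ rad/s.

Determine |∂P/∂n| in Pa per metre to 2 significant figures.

Coriolis parameter at 73°S:
f = 2Ω sin φ = 2 × 7.29×10⁻⁵ × sin 73° = 1.39×10⁻⁴ s⁻¹
Wind speed in SI: 52.5 knots = 27.0 m/s
Geostrophic balance rearranged: |∂P/∂n| = f ρ V_g
|∂P/∂n| = 1.39×10⁻⁴ × 0.707 × 27.0 = 2.66×10⁻³ Pa/m

2.7×10⁻³ Pa/m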